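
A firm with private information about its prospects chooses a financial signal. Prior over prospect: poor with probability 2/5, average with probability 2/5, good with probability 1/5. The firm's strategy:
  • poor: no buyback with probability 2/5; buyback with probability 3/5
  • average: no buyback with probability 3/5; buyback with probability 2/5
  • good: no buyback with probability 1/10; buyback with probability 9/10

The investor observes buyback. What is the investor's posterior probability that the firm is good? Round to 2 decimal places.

0.31

P(buyback) = (2/5)·(3/5) + (2/5)·(2/5) + (1/5)·(9/10) = 29/50
P(good | buyback) = ((1/5)·(9/10)) / (29/50) = (9/50) / (29/50) = 9/29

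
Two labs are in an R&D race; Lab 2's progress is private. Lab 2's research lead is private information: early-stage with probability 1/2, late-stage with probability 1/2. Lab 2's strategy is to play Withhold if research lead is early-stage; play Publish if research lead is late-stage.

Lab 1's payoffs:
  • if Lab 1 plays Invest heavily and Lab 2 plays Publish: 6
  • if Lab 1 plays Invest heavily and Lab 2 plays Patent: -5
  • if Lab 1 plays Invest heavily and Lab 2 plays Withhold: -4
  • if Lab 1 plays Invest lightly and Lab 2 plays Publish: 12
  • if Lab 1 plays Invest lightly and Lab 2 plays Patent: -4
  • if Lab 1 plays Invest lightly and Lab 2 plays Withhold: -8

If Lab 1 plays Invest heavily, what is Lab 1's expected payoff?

E[Invest heavily] = 1/2·(-4) + 1/2·6 = (-2) + 3 = 1

1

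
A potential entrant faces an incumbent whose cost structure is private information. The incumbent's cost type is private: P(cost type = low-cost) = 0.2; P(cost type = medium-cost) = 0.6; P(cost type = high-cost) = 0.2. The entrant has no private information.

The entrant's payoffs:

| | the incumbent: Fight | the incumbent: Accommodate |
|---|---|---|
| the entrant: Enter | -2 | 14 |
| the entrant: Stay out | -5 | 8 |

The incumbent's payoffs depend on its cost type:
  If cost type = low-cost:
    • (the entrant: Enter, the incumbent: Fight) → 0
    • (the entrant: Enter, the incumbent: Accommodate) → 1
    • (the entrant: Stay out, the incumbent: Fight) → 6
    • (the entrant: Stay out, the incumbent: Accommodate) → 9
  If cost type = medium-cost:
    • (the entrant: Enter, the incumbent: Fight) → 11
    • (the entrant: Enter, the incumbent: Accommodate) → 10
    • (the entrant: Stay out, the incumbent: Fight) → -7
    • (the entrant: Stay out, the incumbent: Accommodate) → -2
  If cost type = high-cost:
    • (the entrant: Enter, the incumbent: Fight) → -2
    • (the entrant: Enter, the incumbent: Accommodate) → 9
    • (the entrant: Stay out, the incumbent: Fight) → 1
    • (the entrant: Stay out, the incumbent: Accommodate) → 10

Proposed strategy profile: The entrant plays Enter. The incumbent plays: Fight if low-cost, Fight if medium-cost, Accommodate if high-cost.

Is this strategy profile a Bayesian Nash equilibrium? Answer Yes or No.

No

A profile is a BNE iff every type of every player is best-responding given beliefs about the other side.
The entrant plays Enter: E[Enter] = 0.2·(-2) + 0.6·(-2) + 0.2·(14) = 1.2; E[Stay out] = -2.4. Best-responding. ✓
The incumbent (cost type low-cost), facing Enter: Fight gives 0, Accommodate gives 1. Proposed Fight is not best — profitable deviation exists. ✗
The incumbent (cost type medium-cost), facing Enter: Fight gives 11, Accommodate gives 10. Proposed Fight is best. ✓
The incumbent (cost type high-cost), facing Enter: Fight gives -2, Accommodate gives 9. Proposed Accommodate is best. ✓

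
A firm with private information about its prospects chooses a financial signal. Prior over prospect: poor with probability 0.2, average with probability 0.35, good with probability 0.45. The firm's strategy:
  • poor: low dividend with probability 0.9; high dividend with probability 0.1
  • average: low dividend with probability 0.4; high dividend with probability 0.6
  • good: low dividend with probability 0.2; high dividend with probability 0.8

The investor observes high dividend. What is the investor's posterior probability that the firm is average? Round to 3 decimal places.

P(high dividend) = 0.2·0.1 + 0.35·0.6 + 0.45·0.8 = 0.59
P(average | high dividend) = (0.35·0.6) / 0.59 = 0.21 / 0.59 = 0.355932

0.356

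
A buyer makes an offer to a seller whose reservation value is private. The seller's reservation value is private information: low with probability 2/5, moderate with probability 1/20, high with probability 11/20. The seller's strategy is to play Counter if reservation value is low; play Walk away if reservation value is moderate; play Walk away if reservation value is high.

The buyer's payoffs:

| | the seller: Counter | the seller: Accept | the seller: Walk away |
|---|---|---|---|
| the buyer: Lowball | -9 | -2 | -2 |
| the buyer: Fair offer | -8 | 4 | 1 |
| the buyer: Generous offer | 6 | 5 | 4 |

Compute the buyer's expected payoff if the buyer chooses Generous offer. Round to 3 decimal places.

E[Generous offer] = 2/5·6 + 1/20·4 + 11/20·4 = 12/5 + 1/5 + 11/5 = 24/5

4.800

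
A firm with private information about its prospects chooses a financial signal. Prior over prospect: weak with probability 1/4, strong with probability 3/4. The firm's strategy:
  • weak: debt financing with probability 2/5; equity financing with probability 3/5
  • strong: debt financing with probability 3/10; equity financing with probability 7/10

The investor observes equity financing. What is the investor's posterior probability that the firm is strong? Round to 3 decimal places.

Apply Bayes' rule using the sender's strategy as the likelihood.
P(equity financing) = (1/4)·(3/5) + (3/4)·(7/10) = 27/40
P(strong | equity financing) = ((3/4)·(7/10)) / (27/40) = (21/40) / (27/40) = 7/9

0.778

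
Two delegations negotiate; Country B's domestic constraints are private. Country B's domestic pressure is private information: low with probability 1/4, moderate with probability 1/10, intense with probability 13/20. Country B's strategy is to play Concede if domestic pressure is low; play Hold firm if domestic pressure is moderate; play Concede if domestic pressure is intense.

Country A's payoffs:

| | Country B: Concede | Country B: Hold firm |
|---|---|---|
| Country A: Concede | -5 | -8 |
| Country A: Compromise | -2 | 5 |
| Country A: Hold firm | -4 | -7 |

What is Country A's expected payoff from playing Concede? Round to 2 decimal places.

E[Concede] = 1/4·(-5) + 1/10·(-8) + 13/20·(-5) = (-5/4) + (-4/5) + (-13/4) = -53/10

-5.30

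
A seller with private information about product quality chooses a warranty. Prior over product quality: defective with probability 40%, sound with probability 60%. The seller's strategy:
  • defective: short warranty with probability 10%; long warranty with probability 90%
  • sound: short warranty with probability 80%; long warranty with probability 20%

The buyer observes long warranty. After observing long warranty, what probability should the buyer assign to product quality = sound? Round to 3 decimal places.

0.250

P(long warranty) = 0.4·0.9 + 0.6·0.2 = 0.48
P(sound | long warranty) = (0.6·0.2) / 0.48 = 0.12 / 0.48 = 0.25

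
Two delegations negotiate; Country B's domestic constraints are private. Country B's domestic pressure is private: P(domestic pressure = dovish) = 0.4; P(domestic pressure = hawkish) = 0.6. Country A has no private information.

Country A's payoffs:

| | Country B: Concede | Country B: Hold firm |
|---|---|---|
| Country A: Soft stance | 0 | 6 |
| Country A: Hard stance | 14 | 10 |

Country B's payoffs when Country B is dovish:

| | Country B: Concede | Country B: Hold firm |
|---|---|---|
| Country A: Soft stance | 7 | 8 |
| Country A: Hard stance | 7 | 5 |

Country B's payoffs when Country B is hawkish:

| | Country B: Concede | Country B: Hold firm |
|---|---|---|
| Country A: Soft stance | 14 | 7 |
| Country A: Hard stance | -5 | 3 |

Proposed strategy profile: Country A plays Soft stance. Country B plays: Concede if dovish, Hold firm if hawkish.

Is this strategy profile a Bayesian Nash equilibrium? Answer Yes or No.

No

Country A plays Soft stance: E[Soft stance] = 0.4·(0) + 0.6·(6) = 3.6; E[Hard stance] = 11.6. Not best-responding. ✗
Country B (domestic pressure dovish), facing Soft stance: Concede gives 7, Hold firm gives 8. Proposed Concede is not best — profitable deviation exists. ✗
Country B (domestic pressure hawkish), facing Soft stance: Concede gives 14, Hold firm gives 7. Proposed Hold firm is not best — profitable deviation exists. ✗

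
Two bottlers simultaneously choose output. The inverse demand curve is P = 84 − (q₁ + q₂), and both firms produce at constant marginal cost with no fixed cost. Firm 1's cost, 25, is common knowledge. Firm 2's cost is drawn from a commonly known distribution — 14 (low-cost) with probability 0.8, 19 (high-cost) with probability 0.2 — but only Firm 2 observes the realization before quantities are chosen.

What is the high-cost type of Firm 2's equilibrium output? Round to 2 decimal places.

Firm 2 with cost c maximizes (84 − (q₁+q₂) − c)·q₂, giving q₂(c) = (84 − c − q₁)/2.
E[c₂] = 0.8·14 + 0.2·19 = 15
Firm 1's FOC against E[q₂] yields q₁ = (84 − 2·25 + E[c₂])/3 = (84 − 50 + 15)/3 = 16.3333.
q₂(high-cost) = (84 − 19 − 16.3333)/2 = 24.3333.

24.33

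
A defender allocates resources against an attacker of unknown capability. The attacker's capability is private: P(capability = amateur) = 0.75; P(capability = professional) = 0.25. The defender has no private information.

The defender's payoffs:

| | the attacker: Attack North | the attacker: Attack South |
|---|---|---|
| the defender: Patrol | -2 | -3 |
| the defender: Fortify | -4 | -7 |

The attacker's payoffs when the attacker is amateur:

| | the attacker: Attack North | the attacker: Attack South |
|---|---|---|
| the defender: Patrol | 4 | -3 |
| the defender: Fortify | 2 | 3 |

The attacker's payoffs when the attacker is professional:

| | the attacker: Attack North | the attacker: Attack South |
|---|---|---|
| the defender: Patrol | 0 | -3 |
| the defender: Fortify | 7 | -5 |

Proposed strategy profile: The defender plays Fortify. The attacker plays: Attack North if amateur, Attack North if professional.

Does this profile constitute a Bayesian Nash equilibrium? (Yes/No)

No

A profile is a BNE iff every type of every player is best-responding given beliefs about the other side.
The defender plays Fortify: E[Fortify] = 0.75·(-4) + 0.25·(-4) = -4; E[Patrol] = -2. Not best-responding. ✗
The attacker (capability amateur), facing Fortify: Attack North gives 2, Attack South gives 3. Proposed Attack North is not best — profitable deviation exists. ✗
The attacker (capability professional), facing Fortify: Attack North gives 7, Attack South gives -5. Proposed Attack North is best. ✓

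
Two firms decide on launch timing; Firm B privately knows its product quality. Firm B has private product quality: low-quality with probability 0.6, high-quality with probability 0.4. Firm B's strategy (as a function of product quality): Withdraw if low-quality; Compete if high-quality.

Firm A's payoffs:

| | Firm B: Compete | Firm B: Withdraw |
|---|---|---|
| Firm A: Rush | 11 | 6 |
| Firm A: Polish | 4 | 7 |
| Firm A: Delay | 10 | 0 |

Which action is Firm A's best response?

E[Rush] = 0.6·(6) + 0.4·(11) = 8
E[Polish] = 0.6·(7) + 0.4·(4) = 5.8
E[Delay] = 0.6·(0) + 0.4·(10) = 4
Best response: Rush (8 is the largest).

Rush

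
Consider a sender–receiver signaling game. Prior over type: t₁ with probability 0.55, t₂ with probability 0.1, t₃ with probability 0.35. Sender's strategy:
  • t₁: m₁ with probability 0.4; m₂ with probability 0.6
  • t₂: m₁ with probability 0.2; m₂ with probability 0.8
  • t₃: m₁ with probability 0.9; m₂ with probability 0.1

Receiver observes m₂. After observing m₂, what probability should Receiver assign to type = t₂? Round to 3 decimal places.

Apply Bayes' rule using the sender's strategy as the likelihood.
P(m₂) = 0.55·0.6 + 0.1·0.8 + 0.35·0.1 = 0.445
P(t₂ | m₂) = (0.1·0.8) / 0.445 = 0.08 / 0.445 = 0.179775

0.180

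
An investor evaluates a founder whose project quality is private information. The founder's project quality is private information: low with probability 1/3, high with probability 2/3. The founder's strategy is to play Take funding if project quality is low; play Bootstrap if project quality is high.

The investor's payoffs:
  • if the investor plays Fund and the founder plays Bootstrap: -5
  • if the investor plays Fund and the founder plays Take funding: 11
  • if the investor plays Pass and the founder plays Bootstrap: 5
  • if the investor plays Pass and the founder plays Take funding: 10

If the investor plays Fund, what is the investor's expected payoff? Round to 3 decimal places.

0.333

E[Fund] = 1/3·11 + 2/3·(-5) = 11/3 + (-10/3) = 1/3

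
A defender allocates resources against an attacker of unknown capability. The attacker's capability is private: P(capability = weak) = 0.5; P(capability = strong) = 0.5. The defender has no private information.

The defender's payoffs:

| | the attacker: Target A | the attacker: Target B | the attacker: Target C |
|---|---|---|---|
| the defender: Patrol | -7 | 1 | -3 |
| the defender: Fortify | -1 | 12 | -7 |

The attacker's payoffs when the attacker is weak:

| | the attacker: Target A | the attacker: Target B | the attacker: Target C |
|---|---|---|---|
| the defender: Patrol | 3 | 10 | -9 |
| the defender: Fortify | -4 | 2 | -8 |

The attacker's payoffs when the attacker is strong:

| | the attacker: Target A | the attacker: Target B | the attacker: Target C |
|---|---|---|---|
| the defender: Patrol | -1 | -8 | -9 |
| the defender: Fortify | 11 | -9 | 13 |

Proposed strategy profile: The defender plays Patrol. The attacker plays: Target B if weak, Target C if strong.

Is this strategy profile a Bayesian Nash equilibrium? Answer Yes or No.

A profile is a BNE iff every type of every player is best-responding given beliefs about the other side.
The defender plays Patrol: E[Patrol] = 0.5·(1) + 0.5·(-3) = -1; E[Fortify] = 2.5. Not best-responding. ✗
The attacker (capability weak), facing Patrol: Target A gives 3, Target B gives 10, Target C gives -9. Proposed Target B is best. ✓
The attacker (capability strong), facing Patrol: Target A gives -1, Target B gives -8, Target C gives -9. Proposed Target C is not best — profitable deviation exists. ✗

No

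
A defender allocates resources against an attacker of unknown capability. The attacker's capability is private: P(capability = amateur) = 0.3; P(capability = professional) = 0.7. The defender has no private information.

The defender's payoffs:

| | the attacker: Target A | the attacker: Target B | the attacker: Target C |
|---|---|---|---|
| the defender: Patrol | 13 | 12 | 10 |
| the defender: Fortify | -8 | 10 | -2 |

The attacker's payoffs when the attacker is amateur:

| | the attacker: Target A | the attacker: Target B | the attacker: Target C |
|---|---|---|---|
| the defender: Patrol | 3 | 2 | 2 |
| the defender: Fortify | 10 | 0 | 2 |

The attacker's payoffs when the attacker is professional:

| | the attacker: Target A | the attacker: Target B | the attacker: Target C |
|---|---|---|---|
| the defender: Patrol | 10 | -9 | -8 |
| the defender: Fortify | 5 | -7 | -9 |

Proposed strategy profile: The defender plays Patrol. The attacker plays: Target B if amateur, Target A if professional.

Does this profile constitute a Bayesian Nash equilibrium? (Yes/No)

No

The defender plays Patrol: E[Patrol] = 0.3·(12) + 0.7·(13) = 12.7; E[Fortify] = -2.6. Best-responding. ✓
The attacker (capability amateur), facing Patrol: Target A gives 3, Target B gives 2, Target C gives 2. Proposed Target B is not best — profitable deviation exists. ✗
The attacker (capability professional), facing Patrol: Target A gives 10, Target B gives -9, Target C gives -8. Proposed Target A is best. ✓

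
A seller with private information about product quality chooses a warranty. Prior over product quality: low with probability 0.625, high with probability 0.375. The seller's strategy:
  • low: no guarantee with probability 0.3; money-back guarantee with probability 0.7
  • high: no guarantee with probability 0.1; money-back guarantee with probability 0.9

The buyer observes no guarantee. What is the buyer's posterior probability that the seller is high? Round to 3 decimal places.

P(no guarantee) = 0.625·0.3 + 0.375·0.1 = 0.225
P(high | no guarantee) = (0.375·0.1) / 0.225 = 0.0375 / 0.225 = 0.166667

0.167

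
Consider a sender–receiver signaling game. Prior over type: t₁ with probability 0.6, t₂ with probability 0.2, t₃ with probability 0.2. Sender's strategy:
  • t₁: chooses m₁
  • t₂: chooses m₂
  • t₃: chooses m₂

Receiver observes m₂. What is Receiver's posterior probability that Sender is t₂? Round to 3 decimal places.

P(m₂) = 0.6·0 + 0.2·1 + 0.2·1 = 0.4
P(t₂ | m₂) = (0.2·1) / 0.4 = 0.2 / 0.4 = 0.5

0.500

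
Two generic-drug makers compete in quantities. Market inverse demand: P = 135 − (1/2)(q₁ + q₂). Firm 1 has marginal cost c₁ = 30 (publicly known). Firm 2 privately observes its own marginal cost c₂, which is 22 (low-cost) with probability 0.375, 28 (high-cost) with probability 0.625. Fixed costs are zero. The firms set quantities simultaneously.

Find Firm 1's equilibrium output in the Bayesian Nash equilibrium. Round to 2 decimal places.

67.17

Firm 2 with cost c maximizes (135 − (1/2)(q₁+q₂) − c)·q₂, giving q₂(c) = (135 − c − (1/2)q₁).
E[c₂] = 0.375·22 + 0.625·28 = 25.75
Firm 1's FOC against E[q₂] yields q₁ = (135 − 2·30 + E[c₂])/(3/2) = (135 − 60 + 25.75)/(3/2) = 67.1667.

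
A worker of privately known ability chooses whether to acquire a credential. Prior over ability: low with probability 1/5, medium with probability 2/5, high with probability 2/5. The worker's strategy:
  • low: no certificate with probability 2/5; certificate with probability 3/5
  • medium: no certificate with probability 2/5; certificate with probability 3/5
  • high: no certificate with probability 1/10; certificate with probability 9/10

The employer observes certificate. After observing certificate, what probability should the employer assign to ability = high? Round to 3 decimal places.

Apply Bayes' rule using the sender's strategy as the likelihood.
P(certificate) = (1/5)·(3/5) + (2/5)·(3/5) + (2/5)·(9/10) = 18/25
P(high | certificate) = ((2/5)·(9/10)) / (18/25) = (9/25) / (18/25) = 1/2

0.500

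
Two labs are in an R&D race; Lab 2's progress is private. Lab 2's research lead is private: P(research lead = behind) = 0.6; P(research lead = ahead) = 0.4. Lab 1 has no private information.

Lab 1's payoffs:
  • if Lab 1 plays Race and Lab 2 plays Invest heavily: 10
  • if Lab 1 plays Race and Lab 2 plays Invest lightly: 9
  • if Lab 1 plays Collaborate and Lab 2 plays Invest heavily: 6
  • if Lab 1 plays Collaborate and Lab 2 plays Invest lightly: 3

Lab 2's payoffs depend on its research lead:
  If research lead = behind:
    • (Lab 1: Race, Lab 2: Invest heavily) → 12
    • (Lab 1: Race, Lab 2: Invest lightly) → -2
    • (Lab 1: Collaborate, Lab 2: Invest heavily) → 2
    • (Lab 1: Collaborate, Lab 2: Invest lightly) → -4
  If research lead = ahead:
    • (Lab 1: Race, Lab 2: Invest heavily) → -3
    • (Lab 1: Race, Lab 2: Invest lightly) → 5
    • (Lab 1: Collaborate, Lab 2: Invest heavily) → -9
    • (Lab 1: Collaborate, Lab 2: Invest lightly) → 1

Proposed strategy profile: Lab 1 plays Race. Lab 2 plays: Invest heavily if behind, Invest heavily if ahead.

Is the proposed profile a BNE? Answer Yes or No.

No

A profile is a BNE iff every type of every player is best-responding given beliefs about the other side.
Lab 1 plays Race: E[Race] = 0.6·(10) + 0.4·(10) = 10; E[Collaborate] = 6. Best-responding. ✓
Lab 2 (research lead behind), facing Race: Invest heavily gives 12, Invest lightly gives -2. Proposed Invest heavily is best. ✓
Lab 2 (research lead ahead), facing Race: Invest heavily gives -3, Invest lightly gives 5. Proposed Invest heavily is not best — profitable deviation exists. ✗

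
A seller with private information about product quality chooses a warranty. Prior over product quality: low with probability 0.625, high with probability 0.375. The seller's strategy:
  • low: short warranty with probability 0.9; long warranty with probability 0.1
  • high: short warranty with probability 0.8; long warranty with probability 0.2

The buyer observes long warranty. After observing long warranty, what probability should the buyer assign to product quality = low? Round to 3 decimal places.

0.455

P(long warranty) = 0.625·0.1 + 0.375·0.2 = 0.1375
P(low | long warranty) = (0.625·0.1) / 0.1375 = 0.0625 / 0.1375 = 0.454545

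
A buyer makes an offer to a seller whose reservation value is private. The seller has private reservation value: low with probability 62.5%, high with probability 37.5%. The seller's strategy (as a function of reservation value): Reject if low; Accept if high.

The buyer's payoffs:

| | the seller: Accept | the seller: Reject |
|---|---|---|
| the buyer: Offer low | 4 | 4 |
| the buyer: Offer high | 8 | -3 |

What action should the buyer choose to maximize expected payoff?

Offer low

E[Offer low] = 0.625·(4) + 0.375·(4) = 4
E[Offer high] = 0.625·(-3) + 0.375·(8) = 1.125
Best response: Offer low (4 is the largest).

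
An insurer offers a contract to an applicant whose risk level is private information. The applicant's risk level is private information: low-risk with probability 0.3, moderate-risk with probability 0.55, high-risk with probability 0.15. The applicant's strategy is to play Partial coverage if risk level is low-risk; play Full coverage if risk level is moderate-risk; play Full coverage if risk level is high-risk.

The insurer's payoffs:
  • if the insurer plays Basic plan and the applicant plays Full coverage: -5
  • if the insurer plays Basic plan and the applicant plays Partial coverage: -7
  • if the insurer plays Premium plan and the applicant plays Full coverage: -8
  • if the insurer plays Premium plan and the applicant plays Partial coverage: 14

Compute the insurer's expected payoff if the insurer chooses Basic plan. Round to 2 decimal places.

Take the expectation over the applicant's risk level, weighting each type's action by its prior probability.
E[Basic plan] = 0.3·(-7) + 0.55·(-5) + 0.15·(-5) = (-2.1) + (-2.75) + (-0.75) = -5.6

-5.60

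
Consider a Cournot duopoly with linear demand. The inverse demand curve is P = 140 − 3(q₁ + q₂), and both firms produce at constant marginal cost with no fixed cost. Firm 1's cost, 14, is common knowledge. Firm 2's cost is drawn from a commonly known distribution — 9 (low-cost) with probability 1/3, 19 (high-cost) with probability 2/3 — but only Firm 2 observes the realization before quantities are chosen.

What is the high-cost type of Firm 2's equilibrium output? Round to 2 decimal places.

Type-c best response for Firm 2: q₂(c) = (140 − c)/6 − q₁/2.
Firm 1 maximizes expected profit; its first-order condition is 140 − 6q₁ − 3E[q₂] − 14 = 0.
Substituting E[q₂] and solving: E[c₂] = 15.6667, so q₁ = (140 − 2·14 + 15.6667)/9 = 14.1852.
q₂(high-cost) = (140 − 19 − 3·14.1852)/6 = 13.0741.

13.07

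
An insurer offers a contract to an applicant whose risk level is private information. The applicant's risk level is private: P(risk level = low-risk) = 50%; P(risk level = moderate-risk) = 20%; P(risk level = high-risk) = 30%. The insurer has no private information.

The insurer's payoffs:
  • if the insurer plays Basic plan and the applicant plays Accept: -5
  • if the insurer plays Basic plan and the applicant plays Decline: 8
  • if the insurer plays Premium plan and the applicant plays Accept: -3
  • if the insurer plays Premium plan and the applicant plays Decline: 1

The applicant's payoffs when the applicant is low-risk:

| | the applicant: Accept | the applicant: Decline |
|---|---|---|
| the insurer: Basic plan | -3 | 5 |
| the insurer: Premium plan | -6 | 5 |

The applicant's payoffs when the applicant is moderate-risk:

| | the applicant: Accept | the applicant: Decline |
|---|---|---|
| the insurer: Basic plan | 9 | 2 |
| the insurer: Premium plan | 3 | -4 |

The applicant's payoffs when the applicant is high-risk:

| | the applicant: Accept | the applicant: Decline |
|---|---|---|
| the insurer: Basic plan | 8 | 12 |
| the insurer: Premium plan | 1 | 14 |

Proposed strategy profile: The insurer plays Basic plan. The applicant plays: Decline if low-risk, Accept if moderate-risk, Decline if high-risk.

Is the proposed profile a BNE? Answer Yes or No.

The insurer plays Basic plan: E[Basic plan] = 0.5·(8) + 0.2·(-5) + 0.3·(8) = 5.4; E[Premium plan] = 0.2. Best-responding. ✓
The applicant (risk level low-risk), facing Basic plan: Accept gives -3, Decline gives 5. Proposed Decline is best. ✓
The applicant (risk level moderate-risk), facing Basic plan: Accept gives 9, Decline gives 2. Proposed Accept is best. ✓
The applicant (risk level high-risk), facing Basic plan: Accept gives 8, Decline gives 12. Proposed Decline is best. ✓

Yes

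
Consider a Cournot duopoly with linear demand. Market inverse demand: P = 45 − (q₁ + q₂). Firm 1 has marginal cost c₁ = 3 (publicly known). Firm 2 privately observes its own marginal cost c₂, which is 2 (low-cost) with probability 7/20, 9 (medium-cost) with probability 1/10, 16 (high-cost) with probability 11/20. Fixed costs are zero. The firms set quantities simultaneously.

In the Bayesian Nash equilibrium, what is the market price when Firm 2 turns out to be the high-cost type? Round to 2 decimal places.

Firm 2 with cost c maximizes (45 − (q₁+q₂) − c)·q₂, giving q₂(c) = (45 − c − q₁)/2.
E[c₂] = 7/20·2 + 1/10·9 + 11/20·16 = 10.4
Firm 1's FOC against E[q₂] yields q₁ = (45 − 2·3 + E[c₂])/3 = (45 − 6 + 10.4)/3 = 16.4667.
q₂(high-cost) = 6.26667, so P = 45 − (16.4667 + 6.26667) = 22.2667.

22.27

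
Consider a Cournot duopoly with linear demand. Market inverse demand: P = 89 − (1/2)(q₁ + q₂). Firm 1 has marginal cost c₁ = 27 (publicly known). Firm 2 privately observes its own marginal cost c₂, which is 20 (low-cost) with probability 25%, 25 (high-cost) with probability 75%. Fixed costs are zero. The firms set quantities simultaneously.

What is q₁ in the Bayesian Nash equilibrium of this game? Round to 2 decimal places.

39.17

Each type of Firm 2 best-responds to q₁; Firm 1 best-responds to the expected q₂ over Firm 2's types.
Firm 2 with cost c maximizes (89 − (1/2)(q₁+q₂) − c)·q₂, giving q₂(c) = (89 − c − (1/2)q₁).
E[c₂] = 0.25·20 + 0.75·25 = 23.75
Firm 1's FOC against E[q₂] yields q₁ = (89 − 2·27 + E[c₂])/(3/2) = (89 − 54 + 23.75)/(3/2) = 39.1667.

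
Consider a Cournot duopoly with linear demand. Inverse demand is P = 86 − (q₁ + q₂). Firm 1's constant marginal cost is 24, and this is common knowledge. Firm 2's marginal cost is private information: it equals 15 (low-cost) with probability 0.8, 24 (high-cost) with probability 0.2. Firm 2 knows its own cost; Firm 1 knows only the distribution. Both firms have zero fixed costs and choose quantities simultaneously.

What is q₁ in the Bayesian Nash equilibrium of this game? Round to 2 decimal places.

Type-c best response for Firm 2: q₂(c) = (86 − c)/2 − q₁/2.
Firm 1 maximizes expected profit; its first-order condition is 86 − 2q₁ − E[q₂] − 24 = 0.
Substituting E[q₂] and solving: E[c₂] = 16.8, so q₁ = (86 − 2·24 + 16.8)/3 = 18.2667.

18.27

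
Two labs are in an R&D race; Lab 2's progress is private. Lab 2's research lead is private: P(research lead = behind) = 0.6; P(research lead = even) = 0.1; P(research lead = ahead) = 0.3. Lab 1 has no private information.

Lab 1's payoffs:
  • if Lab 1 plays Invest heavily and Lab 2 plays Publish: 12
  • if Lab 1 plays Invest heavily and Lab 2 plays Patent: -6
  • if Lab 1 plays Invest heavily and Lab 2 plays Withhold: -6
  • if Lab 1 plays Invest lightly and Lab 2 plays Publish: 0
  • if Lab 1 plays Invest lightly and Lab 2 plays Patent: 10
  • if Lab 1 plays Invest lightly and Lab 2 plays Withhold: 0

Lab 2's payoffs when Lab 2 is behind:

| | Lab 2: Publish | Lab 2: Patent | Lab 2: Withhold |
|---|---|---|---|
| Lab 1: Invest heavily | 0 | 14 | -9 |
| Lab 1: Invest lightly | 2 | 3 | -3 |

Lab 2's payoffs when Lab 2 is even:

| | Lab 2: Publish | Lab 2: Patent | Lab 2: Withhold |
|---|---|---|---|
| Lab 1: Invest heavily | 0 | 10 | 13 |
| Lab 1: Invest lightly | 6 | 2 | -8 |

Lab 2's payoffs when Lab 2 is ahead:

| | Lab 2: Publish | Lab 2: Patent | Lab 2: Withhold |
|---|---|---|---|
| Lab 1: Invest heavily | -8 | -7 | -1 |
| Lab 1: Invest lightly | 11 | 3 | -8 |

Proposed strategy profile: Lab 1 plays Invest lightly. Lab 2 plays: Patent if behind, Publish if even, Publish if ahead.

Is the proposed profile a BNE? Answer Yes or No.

Lab 1 plays Invest lightly: E[Invest lightly] = 0.6·(10) + 0.1·(0) + 0.3·(0) = 6; E[Invest heavily] = 1.2. Best-responding. ✓
Lab 2 (research lead behind), facing Invest lightly: Publish gives 2, Patent gives 3, Withhold gives -3. Proposed Patent is best. ✓
Lab 2 (research lead even), facing Invest lightly: Publish gives 6, Patent gives 2, Withhold gives -8. Proposed Publish is best. ✓
Lab 2 (research lead ahead), facing Invest lightly: Publish gives 11, Patent gives 3, Withhold gives -8. Proposed Publish is best. ✓

Yes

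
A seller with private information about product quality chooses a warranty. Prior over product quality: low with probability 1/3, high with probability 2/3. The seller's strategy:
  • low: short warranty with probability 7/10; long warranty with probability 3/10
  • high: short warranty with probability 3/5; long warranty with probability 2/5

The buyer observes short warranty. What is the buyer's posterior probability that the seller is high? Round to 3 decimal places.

0.632

P(short warranty) = (1/3)·(7/10) + (2/3)·(3/5) = 19/30
P(high | short warranty) = ((2/3)·(3/5)) / (19/30) = (2/5) / (19/30) = 12/19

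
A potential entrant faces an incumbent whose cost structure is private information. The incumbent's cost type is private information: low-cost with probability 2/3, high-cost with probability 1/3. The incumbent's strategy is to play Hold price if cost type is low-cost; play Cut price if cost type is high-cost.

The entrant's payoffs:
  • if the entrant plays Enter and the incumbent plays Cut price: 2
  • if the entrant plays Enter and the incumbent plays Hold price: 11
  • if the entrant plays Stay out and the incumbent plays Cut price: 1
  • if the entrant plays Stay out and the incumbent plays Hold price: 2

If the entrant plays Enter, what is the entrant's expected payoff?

E[Enter] = 2/3·11 + 1/3·2 = 22/3 + 2/3 = 8

8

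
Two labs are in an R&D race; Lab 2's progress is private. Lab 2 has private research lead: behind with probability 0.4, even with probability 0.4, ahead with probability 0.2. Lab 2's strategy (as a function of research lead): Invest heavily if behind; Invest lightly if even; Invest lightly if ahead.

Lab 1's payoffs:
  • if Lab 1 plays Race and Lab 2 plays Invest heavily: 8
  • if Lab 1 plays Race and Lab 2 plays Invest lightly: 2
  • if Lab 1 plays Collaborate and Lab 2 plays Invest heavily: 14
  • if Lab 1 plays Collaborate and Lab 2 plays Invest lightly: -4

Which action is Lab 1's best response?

E[Race] = 0.4·(8) + 0.4·(2) + 0.2·(2) = 4.4
E[Collaborate] = 0.4·(14) + 0.4·(-4) + 0.2·(-4) = 3.2
Best response: Race (4.4 is the largest).

Race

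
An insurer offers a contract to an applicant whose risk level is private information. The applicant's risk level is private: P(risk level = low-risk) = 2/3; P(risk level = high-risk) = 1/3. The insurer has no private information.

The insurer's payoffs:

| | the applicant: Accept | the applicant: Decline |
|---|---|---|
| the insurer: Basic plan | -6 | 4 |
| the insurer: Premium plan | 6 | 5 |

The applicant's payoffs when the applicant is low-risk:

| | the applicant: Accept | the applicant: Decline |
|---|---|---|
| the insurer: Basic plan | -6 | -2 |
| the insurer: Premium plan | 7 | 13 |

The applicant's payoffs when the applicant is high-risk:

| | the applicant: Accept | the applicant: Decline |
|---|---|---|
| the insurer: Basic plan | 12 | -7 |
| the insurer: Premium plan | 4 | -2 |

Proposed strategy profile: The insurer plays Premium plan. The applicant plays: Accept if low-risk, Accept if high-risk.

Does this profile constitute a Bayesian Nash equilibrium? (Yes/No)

A profile is a BNE iff every type of every player is best-responding given beliefs about the other side.
The insurer plays Premium plan: E[Premium plan] = 2/3·(6) + 1/3·(6) = 6; E[Basic plan] = -6. Best-responding. ✓
The applicant (risk level low-risk), facing Premium plan: Accept gives 7, Decline gives 13. Proposed Accept is not best — profitable deviation exists. ✗
The applicant (risk level high-risk), facing Premium plan: Accept gives 4, Decline gives -2. Proposed Accept is best. ✓

No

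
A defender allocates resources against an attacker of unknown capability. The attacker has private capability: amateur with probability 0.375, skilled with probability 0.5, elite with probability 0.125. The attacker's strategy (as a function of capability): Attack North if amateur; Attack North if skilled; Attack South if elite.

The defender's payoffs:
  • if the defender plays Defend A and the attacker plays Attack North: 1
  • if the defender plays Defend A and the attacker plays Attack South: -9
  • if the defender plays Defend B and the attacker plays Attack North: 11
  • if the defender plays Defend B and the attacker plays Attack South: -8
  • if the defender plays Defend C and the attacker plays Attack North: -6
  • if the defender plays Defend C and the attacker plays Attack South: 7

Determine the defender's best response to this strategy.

Defend B

E[Defend A] = 0.375·(1) + 0.5·(1) + 0.125·(-9) = -0.25
E[Defend B] = 0.375·(11) + 0.5·(11) + 0.125·(-8) = 8.625
E[Defend C] = 0.375·(-6) + 0.5·(-6) + 0.125·(7) = -4.375
Best response: Defend B (8.625 is the largest).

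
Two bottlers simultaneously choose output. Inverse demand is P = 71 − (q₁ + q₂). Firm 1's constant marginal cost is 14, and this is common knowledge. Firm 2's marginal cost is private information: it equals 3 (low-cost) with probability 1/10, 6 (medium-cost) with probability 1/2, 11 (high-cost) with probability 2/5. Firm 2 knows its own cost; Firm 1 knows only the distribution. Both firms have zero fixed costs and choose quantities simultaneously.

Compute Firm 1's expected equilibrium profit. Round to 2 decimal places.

285.61

Firm 2 with cost c maximizes (71 − (q₁+q₂) − c)·q₂, giving q₂(c) = (71 − c − q₁)/2.
E[c₂] = 1/10·3 + 1/2·6 + 2/5·11 = 7.7
Firm 1's FOC against E[q₂] yields q₁ = (71 − 2·14 + E[c₂])/3 = (71 − 28 + 7.7)/3 = 16.9.
E[P] = 71 − (q₁ + E[q₂]) = 30.9; Firm 1's expected profit = (E[P] − 14)·q₁ = (30.9 − 14)·16.9 = 285.61.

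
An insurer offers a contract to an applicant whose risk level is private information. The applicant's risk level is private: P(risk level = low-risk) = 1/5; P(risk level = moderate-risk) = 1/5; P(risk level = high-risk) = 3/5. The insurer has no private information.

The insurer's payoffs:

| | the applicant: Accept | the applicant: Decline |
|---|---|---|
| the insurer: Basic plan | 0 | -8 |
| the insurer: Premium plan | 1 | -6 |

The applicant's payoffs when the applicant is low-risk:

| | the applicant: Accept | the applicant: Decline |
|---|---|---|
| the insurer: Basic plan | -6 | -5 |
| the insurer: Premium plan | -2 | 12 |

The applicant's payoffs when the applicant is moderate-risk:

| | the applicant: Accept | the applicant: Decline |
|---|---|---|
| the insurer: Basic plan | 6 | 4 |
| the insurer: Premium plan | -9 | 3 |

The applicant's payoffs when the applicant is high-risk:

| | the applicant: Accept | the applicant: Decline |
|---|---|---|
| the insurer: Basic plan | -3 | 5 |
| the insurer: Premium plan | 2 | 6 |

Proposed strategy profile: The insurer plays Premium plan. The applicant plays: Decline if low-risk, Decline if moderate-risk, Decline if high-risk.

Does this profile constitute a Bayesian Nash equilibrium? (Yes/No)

The insurer plays Premium plan: E[Premium plan] = 1/5·(-6) + 1/5·(-6) + 3/5·(-6) = -6; E[Basic plan] = -8. Best-responding. ✓
The applicant (risk level low-risk), facing Premium plan: Accept gives -2, Decline gives 12. Proposed Decline is best. ✓
The applicant (risk level moderate-risk), facing Premium plan: Accept gives -9, Decline gives 3. Proposed Decline is best. ✓
The applicant (risk level high-risk), facing Premium plan: Accept gives 2, Decline gives 6. Proposed Decline is best. ✓

Yes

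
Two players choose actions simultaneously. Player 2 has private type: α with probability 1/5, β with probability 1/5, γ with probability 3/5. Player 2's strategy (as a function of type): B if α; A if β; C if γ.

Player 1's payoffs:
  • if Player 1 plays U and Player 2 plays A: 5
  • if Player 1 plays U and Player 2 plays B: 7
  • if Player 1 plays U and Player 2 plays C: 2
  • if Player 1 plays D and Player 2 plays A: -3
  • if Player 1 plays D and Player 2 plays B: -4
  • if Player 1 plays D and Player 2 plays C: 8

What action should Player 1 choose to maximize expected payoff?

U

E[U] = 1/5·(7) + 1/5·(5) + 3/5·(2) = 18/5
E[D] = 1/5·(-4) + 1/5·(-3) + 3/5·(8) = 17/5
Best response: U (18/5 is the largest).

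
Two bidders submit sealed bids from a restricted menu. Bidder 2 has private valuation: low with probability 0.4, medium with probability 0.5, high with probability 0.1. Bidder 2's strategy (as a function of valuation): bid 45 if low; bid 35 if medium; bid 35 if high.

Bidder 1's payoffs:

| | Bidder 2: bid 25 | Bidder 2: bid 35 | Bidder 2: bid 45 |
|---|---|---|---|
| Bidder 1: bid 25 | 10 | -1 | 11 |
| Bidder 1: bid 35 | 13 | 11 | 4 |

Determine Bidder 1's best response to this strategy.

E[bid 25] = 0.4·(11) + 0.5·(-1) + 0.1·(-1) = 3.8
E[bid 35] = 0.4·(4) + 0.5·(11) + 0.1·(11) = 8.2
Best response: bid 35 (8.2 is the largest).

bid 35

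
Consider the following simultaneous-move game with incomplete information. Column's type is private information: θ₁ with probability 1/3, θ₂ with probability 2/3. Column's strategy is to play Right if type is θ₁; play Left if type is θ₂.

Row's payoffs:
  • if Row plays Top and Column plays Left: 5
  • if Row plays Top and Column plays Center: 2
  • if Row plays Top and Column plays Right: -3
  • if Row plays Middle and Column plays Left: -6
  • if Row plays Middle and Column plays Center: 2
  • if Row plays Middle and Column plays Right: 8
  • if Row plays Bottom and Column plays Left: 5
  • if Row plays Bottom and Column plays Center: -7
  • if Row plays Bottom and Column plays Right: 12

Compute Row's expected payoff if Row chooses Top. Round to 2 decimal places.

2.33

E[Top] = 1/3·(-3) + 2/3·5 = (-1) + 10/3 = 7/3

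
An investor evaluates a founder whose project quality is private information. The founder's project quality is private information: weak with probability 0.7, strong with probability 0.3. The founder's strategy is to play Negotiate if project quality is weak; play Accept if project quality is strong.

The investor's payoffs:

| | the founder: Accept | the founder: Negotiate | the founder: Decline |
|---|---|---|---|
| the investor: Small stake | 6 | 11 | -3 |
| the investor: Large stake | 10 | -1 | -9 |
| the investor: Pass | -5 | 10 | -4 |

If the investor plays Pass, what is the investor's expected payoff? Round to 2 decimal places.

E[Pass] = 0.7·10 + 0.3·(-5) = 7 + (-1.5) = 5.5

5.50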